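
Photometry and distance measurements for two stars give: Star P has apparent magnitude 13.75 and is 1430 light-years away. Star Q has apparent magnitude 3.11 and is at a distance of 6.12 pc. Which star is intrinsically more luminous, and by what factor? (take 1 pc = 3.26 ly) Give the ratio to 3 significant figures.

Star Q is more luminous, by a factor of 3.51.

Star P: d = 1430 ly / 3.26 = 438.7 pc
Star P: M = m − 5 log₁₀ d + 5 = 13.75 − 5·2.6421 + 5 = 5.539
Star Q: M = m − 5 log₁₀ d + 5 = 3.11 − 5·0.7868 + 5 = 4.176
ΔM = M_P − M_Q = 5.539 − (4.176) = 1.363; smaller M is more luminous → Star Q.
L ratio = 10^(0.4 |ΔM|) = 10^0.545 = 3.510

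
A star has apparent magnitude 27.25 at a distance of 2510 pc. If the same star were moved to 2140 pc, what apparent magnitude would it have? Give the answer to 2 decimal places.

Flux ∝ 1/d², so Δm = 5 log₁₀(d₂/d₁) = 5 log₁₀(2140/2510) = -0.346
m₂ = m₁ + Δm = 27.25 + (-0.346) = 26.904

m ≈ 26.90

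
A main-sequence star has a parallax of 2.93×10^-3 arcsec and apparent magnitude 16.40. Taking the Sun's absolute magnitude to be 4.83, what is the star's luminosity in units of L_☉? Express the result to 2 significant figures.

L/L_☉ ≈ 0.027

d = 1/p = 1/2.93×10^-3″ = 341.3 pc
M = m − 5 log₁₀ d + 5 = 16.40 − 5·2.5331 + 5 = 8.734
M − M_☉ = 8.734 − 4.83 = 3.904
L/L_☉ = 10^(−0.4 × 3.904) = 0.02743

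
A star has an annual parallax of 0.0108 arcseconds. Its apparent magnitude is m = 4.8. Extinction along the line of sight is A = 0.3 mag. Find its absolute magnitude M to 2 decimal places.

M ≈ -0.33

d = 1/p = 1/0.0108″ = 92.59 pc
5 log₁₀(d/10 pc) = 5 log₁₀(92.59) − 5 = 4.833
M = m − 5 log₁₀(d/10) − A = 4.8 − 4.833 − 0.3 = -0.333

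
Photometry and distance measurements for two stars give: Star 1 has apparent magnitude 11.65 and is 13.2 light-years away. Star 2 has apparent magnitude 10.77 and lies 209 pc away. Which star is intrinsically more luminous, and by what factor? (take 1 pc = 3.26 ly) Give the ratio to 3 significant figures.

Star 2 is more luminous, by a factor of 5990.

Star 1: d = 13.2 ly / 3.26 = 4.049 pc
Star 1: M = m − 5 log₁₀ d + 5 = 11.65 − 5·0.6074 + 5 = 13.613
Star 2: M = m − 5 log₁₀ d + 5 = 10.77 − 5·2.3201 + 5 = 4.169
ΔM = M_1 − M_2 = 13.613 − (4.169) = 9.444; smaller M is more luminous → Star 2.
L ratio = 10^(0.4 |ΔM|) = 10^3.778 = 5992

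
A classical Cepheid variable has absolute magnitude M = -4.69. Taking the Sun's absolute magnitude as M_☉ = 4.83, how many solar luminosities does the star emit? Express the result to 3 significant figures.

L/L_☉ ≈ 6430

M − M_☉ = -4.69 − 4.83 = -9.520
L/L_☉ = 10^(−0.4 (M − M_☉)) = 10^3.808 = 6427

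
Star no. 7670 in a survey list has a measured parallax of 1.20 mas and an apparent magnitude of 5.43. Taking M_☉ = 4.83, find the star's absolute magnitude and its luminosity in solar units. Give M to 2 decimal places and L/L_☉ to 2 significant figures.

d = 1/p = 1000/1.20 mas = 833.3 pc
M = m − 5 log₁₀ d + 5 = 5.43 − 5·2.9208 + 5 = -4.174
M − M_☉ = -4.174 − 4.83 = -9.004
L/L_☉ = 10^(−0.4 × -9.004) = 3996

M ≈ -4.17; L/L_☉ ≈ 4000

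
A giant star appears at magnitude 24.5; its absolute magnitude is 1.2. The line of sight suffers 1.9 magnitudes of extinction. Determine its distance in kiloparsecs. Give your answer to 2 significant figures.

d ≈ 190 kpc

m − M = 5 log₁₀(d/10 pc) + A  ⇒  24.5 − (1.2) − 1.9 = 5 log₁₀(d/10)
21.400 = 5 log₁₀(d/10)
log₁₀ d = (m − M − A)/5 + 1 = 5.2800
d = 10^5.2800 = 190500 pc
= 190.5 kpc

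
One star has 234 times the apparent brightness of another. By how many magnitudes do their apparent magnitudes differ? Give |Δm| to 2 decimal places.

|Δm| ≈ 5.92

Pogson: Δm = −2.5 log₁₀(ratio) = −2.5 log₁₀(234) = −2.5 × 2.3692 = -5.923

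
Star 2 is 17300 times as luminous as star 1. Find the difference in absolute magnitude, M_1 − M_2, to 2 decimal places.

Pogson: ΔM = −2.5 log₁₀(ratio) = −2.5 log₁₀(17300) = −2.5 × 4.2380 = -10.595
Star 2 is brighter so has the smaller magnitude: M_1 − M_2 is positive.

M_1 − M_2 ≈ 10.60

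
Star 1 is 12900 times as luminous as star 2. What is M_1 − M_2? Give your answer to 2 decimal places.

M_1 − M_2 ≈ -10.28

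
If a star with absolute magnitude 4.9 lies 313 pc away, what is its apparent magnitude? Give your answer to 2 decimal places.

m = M + 5 log₁₀ d − 5 = 4.9 + 5·2.4955 − 5 = 12.378

m ≈ 12.38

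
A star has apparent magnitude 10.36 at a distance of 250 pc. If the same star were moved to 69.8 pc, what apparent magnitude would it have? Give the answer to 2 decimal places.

m ≈ 7.59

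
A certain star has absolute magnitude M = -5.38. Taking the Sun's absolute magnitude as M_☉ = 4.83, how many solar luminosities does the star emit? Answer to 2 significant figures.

L/L_☉ ≈ 12000

M − M_☉ = -5.38 − 4.83 = -10.210
L/L_☉ = 10^(−0.4 (M − M_☉)) = 10^4.084 = 12130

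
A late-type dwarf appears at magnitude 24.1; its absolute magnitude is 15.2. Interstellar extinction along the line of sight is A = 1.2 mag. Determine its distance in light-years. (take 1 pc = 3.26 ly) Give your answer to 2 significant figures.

m − M = 5 log₁₀(d/10 pc) + A  ⇒  24.1 − (15.2) − 1.2 = 5 log₁₀(d/10)
7.700 = 5 log₁₀(d/10)
log₁₀ d = (m − M − A)/5 + 1 = 2.5400
d = 10^2.5400 = 346.7 pc
= 1130 ly

d ≈ 1100 ly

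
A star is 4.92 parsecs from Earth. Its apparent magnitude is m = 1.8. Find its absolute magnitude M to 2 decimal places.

M ≈ 3.34

5 log₁₀(d/10 pc) = 5 log₁₀(4.920) − 5 = -1.540
M = m − 5 log₁₀(d/10) = 1.8 + 1.540 = 3.340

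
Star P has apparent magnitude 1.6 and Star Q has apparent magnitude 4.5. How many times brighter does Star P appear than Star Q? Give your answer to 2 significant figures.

Magnitude difference = -2.9
Flux ratio = 10^(−0.4 Δm) = 10^(−0.4 × -2.9) = 10^1.160 = 14.45

14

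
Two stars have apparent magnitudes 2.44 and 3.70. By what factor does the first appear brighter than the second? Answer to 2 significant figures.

Δm = 2.44 − (3.70) = -1.26
Flux ratio = 10^(−0.4 Δm) = 10^(−0.4 × -1.26) = 10^0.504 = 3.192

3.2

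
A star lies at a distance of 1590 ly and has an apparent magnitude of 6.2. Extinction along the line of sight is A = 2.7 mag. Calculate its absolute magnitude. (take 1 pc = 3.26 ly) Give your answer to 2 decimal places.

M ≈ -4.94

d = 1590 ly / 3.26 = 487.7 pc
5 log₁₀(d/10 pc) = 5 log₁₀(487.7) − 5 = 8.441
M = m − 5 log₁₀(d/10) − A = 6.2 − 8.441 − 2.7 = -4.941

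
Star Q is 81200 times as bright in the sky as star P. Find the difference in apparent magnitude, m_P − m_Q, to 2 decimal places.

Pogson: Δm = −2.5 log₁₀(ratio) = −2.5 log₁₀(81200) = −2.5 × 4.9096 = -12.274
Star Q is brighter so has the smaller magnitude: m_P − m_Q is positive.

m_P − m_Q ≈ 12.27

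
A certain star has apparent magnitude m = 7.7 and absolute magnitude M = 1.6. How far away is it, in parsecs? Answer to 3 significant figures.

μ = m − M = 6.100
m − M = 5 log₁₀ d − 5
log₁₀ d = (m − M)/5 + 1 = 2.2200
d = 10^2.2200 = 166.0 pc

d ≈ 166 pc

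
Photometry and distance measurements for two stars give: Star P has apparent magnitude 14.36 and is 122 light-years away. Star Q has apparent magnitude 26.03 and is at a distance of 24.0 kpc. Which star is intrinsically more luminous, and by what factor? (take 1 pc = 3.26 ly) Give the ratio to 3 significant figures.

Star P: d = 122 ly / 3.26 = 37.42 pc
Star P: M = m − 5 log₁₀ d + 5 = 14.36 − 5·1.5731 + 5 = 11.494
Star Q: d = 24.0 kpc = 24000 pc
Star Q: M = m − 5 log₁₀ d + 5 = 26.03 − 5·4.3802 + 5 = 9.129
ΔM = M_P − M_Q = 11.494 − (9.129) = 2.365; smaller M is more luminous → Star Q.
L ratio = 10^(0.4 |ΔM|) = 10^0.946 = 8.834

Star Q is more luminous, by a factor of 8.83.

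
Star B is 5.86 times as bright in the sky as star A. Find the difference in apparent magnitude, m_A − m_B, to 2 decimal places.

m_A − m_B ≈ 1.92

Pogson: Δm = −2.5 log₁₀(ratio) = −2.5 log₁₀(5.86) = −2.5 × 0.7679 = -1.920
Star B is brighter so has the smaller magnitude: m_A − m_B is positive.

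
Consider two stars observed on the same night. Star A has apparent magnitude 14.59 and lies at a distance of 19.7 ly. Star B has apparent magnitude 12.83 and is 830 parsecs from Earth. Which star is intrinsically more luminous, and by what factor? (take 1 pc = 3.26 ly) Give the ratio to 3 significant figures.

Star B is more luminous, by a factor of 95400.

Star A: d = 19.7 ly / 3.26 = 6.043 pc
Star A: M = m − 5 log₁₀ d + 5 = 14.59 − 5·0.7812 + 5 = 15.684
Star B: M = m − 5 log₁₀ d + 5 = 12.83 − 5·2.9191 + 5 = 3.235
ΔM = M_A − M_B = 15.684 − (3.235) = 12.449; smaller M is more luminous → Star B.
L ratio = 10^(0.4 |ΔM|) = 10^4.980 = 95420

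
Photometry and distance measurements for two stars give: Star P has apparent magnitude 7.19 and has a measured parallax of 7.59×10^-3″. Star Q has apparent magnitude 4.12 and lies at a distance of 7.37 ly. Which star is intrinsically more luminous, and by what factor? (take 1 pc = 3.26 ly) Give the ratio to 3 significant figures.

Star P: d = 1/p = 1/7.59×10^-3″ = 131.8 pc
Star P: M = m − 5 log₁₀ d + 5 = 7.19 − 5·2.1198 + 5 = 1.591
Star Q: d = 7.37 ly / 3.26 = 2.261 pc
Star Q: M = m − 5 log₁₀ d + 5 = 4.12 − 5·0.3542 + 5 = 7.349
ΔM = M_P − M_Q = 1.591 − (7.349) = -5.758; smaller M is more luminous → Star P.
L ratio = 10^(0.4 |ΔM|) = 10^2.303 = 200.9

Star P is more luminous, by a factor of 201.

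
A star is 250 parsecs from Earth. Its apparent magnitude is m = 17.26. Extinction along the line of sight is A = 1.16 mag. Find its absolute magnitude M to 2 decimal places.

5 log₁₀(d/10 pc) = 5 log₁₀(250.0) − 5 = 6.990
M = m − 5 log₁₀(d/10) − A = 17.26 − 6.990 − 1.16 = 9.110

M ≈ 9.11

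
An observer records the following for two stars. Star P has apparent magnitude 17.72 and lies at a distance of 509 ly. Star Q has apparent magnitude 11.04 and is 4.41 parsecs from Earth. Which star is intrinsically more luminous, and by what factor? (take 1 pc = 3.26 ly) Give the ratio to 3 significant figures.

Star P: d = 509 ly / 3.26 = 156.1 pc
Star P: M = m − 5 log₁₀ d + 5 = 17.72 − 5·2.1935 + 5 = 11.752
Star Q: M = m − 5 log₁₀ d + 5 = 11.04 − 5·0.6444 + 5 = 12.818
ΔM = M_P − M_Q = 11.752 − (12.818) = -1.065; smaller M is more luminous → Star P.
L ratio = 10^(0.4 |ΔM|) = 10^0.426 = 2.668

Star P is more luminous, by a factor of 2.67.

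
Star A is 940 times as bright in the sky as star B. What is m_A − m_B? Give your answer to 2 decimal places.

m_A − m_B ≈ -7.43

Pogson: Δm = −2.5 log₁₀(ratio) = −2.5 log₁₀(940) = −2.5 × 2.9731 = -7.433
Star A is brighter, so it has the smaller magnitude: the difference is negative.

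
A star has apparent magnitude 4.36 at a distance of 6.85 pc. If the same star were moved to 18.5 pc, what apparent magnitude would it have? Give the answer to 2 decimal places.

Flux ∝ 1/d², so Δm = 5 log₁₀(d₂/d₁) = 5 log₁₀(18.5/6.85) = 2.157
m₂ = m₁ + Δm = 4.36 + (2.157) = 6.517

m ≈ 6.52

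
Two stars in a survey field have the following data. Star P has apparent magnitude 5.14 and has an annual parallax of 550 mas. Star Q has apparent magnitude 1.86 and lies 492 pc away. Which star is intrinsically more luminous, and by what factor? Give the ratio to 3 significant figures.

Star P: p = 550 mas = 0.550″ → d = 1/p = 1.818 pc
Star P: M = m − 5 log₁₀ d + 5 = 5.14 − 5·0.2596 + 5 = 8.842
Star Q: M = m − 5 log₁₀ d + 5 = 1.86 − 5·2.6920 + 5 = -6.600
ΔM = M_P − M_Q = 8.842 − (-6.600) = 15.442; smaller M is more luminous → Star Q.
L ratio = 10^(0.4 |ΔM|) = 10^6.177 = 1.502×10^6

Star Q is more luminous, by a factor of 1.50×10^6.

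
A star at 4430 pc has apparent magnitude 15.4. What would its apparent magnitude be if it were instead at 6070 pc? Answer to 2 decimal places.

m ≈ 16.08

Flux ∝ 1/d², so Δm = 5 log₁₀(d₂/d₁) = 5 log₁₀(6070/4430) = 0.684
m₂ = m₁ + Δm = 15.4 + (0.684) = 16.084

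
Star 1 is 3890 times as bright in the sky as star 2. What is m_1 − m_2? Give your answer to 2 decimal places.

m_1 − m_2 ≈ -8.97

Pogson: Δm = −2.5 log₁₀(ratio) = −2.5 log₁₀(3890) = −2.5 × 3.5899 = -8.975
Star 1 is brighter, so it has the smaller magnitude: the difference is negative.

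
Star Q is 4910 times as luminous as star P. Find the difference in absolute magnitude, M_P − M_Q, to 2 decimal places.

Pogson: ΔM = −2.5 log₁₀(ratio) = −2.5 log₁₀(4910) = −2.5 × 3.6911 = -9.228
Star Q is brighter so has the smaller magnitude: M_P − M_Q is positive.

M_P − M_Q ≈ 9.23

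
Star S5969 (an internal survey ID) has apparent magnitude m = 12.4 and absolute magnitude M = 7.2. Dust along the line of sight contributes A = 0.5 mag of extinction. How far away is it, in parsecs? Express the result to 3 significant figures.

m − M = 5 log₁₀(d/10 pc) + A  ⇒  12.4 − (7.2) − 0.5 = 5 log₁₀(d/10)
4.700 = 5 log₁₀(d/10)
log₁₀ d = (m − M − A)/5 + 1 = 1.9400
d = 10^1.9400 = 87.10 pc

d ≈ 87.1 pc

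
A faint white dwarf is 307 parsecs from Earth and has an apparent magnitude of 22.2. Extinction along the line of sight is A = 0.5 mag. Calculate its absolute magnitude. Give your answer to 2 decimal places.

5 log₁₀(d/10 pc) = 5 log₁₀(307.0) − 5 = 7.436
M = m − 5 log₁₀(d/10) − A = 22.2 − 7.436 − 0.5 = 14.264

M ≈ 14.26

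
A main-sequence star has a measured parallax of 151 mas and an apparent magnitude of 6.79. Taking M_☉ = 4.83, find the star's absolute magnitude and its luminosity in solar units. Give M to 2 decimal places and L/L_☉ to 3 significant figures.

M ≈ 7.68; L/L_☉ ≈ 0.0721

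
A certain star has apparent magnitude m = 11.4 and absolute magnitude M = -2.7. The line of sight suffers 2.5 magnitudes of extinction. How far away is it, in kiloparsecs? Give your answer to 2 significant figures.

d ≈ 2.1 kpc

m − M = 5 log₁₀(d/10 pc) + A  ⇒  11.4 − (-2.7) − 2.5 = 5 log₁₀(d/10)
11.600 = 5 log₁₀(d/10)
log₁₀ d = (m − M − A)/5 + 1 = 3.3200
d = 10^3.3200 = 2089 pc
= 2.089 kpc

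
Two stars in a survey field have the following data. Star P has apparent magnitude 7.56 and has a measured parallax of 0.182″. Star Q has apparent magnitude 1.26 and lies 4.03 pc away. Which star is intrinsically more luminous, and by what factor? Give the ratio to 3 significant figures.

Star P: d = 1/p = 1/0.182″ = 5.495 pc
Star P: M = m − 5 log₁₀ d + 5 = 7.56 − 5·0.7399 + 5 = 8.860
Star Q: M = m − 5 log₁₀ d + 5 = 1.26 − 5·0.6053 + 5 = 3.233
ΔM = M_P − M_Q = 8.860 − (3.233) = 5.627; smaller M is more luminous → Star Q.
L ratio = 10^(0.4 |ΔM|) = 10^2.251 = 178.1

Star Q is more luminous, by a factor of 178.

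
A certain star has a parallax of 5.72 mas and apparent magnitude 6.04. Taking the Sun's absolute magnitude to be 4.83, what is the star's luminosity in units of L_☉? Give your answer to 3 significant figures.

L/L_☉ ≈ 100

d = 1/p = 1000/5.72 mas = 174.8 pc
M = m − 5 log₁₀ d + 5 = 6.04 − 5·2.2426 + 5 = -0.173
M − M_☉ = -0.173 − 4.83 = -5.003
L/L_☉ = 10^(−0.4 × -5.003) = 100.3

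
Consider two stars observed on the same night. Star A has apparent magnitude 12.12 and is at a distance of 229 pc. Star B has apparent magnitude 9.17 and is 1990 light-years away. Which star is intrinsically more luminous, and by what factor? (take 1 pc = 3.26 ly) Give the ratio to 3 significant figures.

Star B is more luminous, by a factor of 108.

Star A: M = m − 5 log₁₀ d + 5 = 12.12 − 5·2.3598 + 5 = 5.321
Star B: d = 1990 ly / 3.26 = 610.4 pc
Star B: M = m − 5 log₁₀ d + 5 = 9.17 − 5·2.7856 + 5 = 0.242
ΔM = M_A − M_B = 5.321 − (0.242) = 5.079; smaller M is more luminous → Star B.
L ratio = 10^(0.4 |ΔM|) = 10^2.032 = 107.5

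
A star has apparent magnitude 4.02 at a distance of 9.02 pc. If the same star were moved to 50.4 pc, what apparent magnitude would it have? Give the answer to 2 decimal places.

m ≈ 7.76

Flux ∝ 1/d², so Δm = 5 log₁₀(d₂/d₁) = 5 log₁₀(50.4/9.02) = 3.736
m₂ = m₁ + Δm = 4.02 + (3.736) = 7.756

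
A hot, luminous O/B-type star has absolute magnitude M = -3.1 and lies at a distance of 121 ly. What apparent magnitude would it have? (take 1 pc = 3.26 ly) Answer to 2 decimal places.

d = 121 ly / 3.26 = 37.12 pc
m = M + 5 log₁₀ d − 5 = -3.1 + 5·1.5696 − 5 = -0.252

m ≈ -0.25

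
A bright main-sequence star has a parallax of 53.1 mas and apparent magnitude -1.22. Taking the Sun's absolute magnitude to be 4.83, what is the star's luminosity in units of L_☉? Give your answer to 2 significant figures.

L/L_☉ ≈ 930

d = 1/p = 1000/53.1 mas = 18.83 pc
M = m − 5 log₁₀ d + 5 = -1.22 − 5·1.2749 + 5 = -2.595
M − M_☉ = -2.595 − 4.83 = -7.425
L/L_☉ = 10^(−0.4 × -7.425) = 932.8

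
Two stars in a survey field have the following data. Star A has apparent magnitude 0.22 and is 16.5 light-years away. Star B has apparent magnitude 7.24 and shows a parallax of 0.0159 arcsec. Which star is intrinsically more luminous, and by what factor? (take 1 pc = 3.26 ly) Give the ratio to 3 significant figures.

Star A: d = 16.5 ly / 3.26 = 5.061 pc
Star A: M = m − 5 log₁₀ d + 5 = 0.22 − 5·0.7043 + 5 = 1.699
Star B: d = 1/p = 1/0.0159″ = 62.89 pc
Star B: M = m − 5 log₁₀ d + 5 = 7.24 − 5·1.7986 + 5 = 3.247
ΔM = M_A − M_B = 1.699 − (3.247) = -1.548; smaller M is more luminous → Star A.
L ratio = 10^(0.4 |ΔM|) = 10^0.619 = 4.162

Star A is more luminous, by a factor of 4.16.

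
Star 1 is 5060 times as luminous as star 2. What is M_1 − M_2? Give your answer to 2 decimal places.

M_1 − M_2 ≈ -9.26

Pogson: ΔM = −2.5 log₁₀(ratio) = −2.5 log₁₀(5060) = −2.5 × 3.7042 = -9.260
Star 1 is brighter, so it has the smaller magnitude: the difference is negative.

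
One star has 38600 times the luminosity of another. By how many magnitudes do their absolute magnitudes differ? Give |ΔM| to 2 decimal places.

Pogson: ΔM = −2.5 log₁₀(ratio) = −2.5 log₁₀(38600) = −2.5 × 4.5866 = -11.466

|ΔM| ≈ 11.47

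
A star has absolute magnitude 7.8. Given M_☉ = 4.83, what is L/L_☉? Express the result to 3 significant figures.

M − M_☉ = 7.8 − 4.83 = 2.970
L/L_☉ = 10^(−0.4 (M − M_☉)) = 10^-1.188 = 0.06486

L/L_☉ ≈ 0.0649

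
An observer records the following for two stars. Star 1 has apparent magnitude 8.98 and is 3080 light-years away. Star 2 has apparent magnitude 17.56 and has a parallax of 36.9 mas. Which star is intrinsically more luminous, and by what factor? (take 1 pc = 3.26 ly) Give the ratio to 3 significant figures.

Star 1 is more luminous, by a factor of 3.29×10^6.

Star 1: d = 3080 ly / 3.26 = 944.8 pc
Star 1: M = m − 5 log₁₀ d + 5 = 8.98 − 5·2.9753 + 5 = -0.897
Star 2: p = 36.9 mas = 0.0369″ → d = 1/p = 27.10 pc
Star 2: M = m − 5 log₁₀ d + 5 = 17.56 − 5·1.4330 + 5 = 15.395
ΔM = M_1 − M_2 = -0.897 − (15.395) = -16.292; smaller M is more luminous → Star 1.
L ratio = 10^(0.4 |ΔM|) = 10^6.517 = 3.286×10^6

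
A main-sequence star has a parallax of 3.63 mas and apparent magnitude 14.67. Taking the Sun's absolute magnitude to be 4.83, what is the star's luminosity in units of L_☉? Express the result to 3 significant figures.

d = 1/p = 1000/3.63 mas = 275.5 pc
M = m − 5 log₁₀ d + 5 = 14.67 − 5·2.4401 + 5 = 7.470
M − M_☉ = 7.470 − 4.83 = 2.640
L/L_☉ = 10^(−0.4 × 2.640) = 0.08794

L/L_☉ ≈ 0.0879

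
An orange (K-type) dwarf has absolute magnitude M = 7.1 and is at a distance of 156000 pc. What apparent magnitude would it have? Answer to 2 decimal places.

m = M + 5 log₁₀ d − 5 = 7.1 + 5·5.1931 − 5 = 28.066

m ≈ 28.07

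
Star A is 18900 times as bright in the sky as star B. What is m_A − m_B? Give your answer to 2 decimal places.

m_A − m_B ≈ -10.69

Pogson: Δm = −2.5 log₁₀(ratio) = −2.5 log₁₀(18900) = −2.5 × 4.2765 = -10.691
Star A is brighter, so it has the smaller magnitude: the difference is negative.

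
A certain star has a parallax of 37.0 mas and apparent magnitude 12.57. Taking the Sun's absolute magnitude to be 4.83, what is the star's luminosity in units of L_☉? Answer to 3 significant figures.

L/L_☉ ≈ 5.86×10^-3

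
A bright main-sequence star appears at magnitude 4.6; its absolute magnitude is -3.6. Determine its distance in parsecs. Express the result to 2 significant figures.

Distance modulus: m − M = 4.6 − (-3.6) = 8.200
m − M = 5 log₁₀ d − 5
log₁₀ d = (m − M)/5 + 1 = 2.6400
d = 10^2.6400 = 436.5 pc

d ≈ 440 pc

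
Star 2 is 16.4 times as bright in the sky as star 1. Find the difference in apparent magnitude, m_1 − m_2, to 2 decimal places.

Pogson: Δm = −2.5 log₁₀(ratio) = −2.5 log₁₀(16.4) = −2.5 × 1.2148 = -3.037
Star 2 is brighter so has the smaller magnitude: m_1 − m_2 is positive.

m_1 − m_2 ≈ 3.04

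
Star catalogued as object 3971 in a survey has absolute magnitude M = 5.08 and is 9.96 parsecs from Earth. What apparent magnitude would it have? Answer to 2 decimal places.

m = M + 5 log₁₀ d − 5 = 5.08 + 5·0.9983 − 5 = 5.071

m ≈ 5.07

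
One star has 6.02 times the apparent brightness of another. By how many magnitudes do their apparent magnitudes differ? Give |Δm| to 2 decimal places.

|Δm| ≈ 1.95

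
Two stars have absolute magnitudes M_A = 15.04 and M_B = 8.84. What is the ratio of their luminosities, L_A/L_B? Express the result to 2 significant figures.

L_A/L_B ≈ 3.3×10^-3

ΔM = M_A − M_B = 6.20
L_A/L_B = 10^(−0.4 ΔM) = 10^-2.480 = 3.311×10^-3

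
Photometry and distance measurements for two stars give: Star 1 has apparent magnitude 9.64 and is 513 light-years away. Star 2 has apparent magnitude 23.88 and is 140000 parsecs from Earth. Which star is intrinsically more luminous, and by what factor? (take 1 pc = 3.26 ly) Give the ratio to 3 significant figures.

Star 1: d = 513 ly / 3.26 = 157.4 pc
Star 1: M = m − 5 log₁₀ d + 5 = 9.64 − 5·2.1969 + 5 = 3.656
Star 2: M = m − 5 log₁₀ d + 5 = 23.88 − 5·5.1461 + 5 = 3.149
ΔM = M_1 − M_2 = 3.656 − (3.149) = 0.506; smaller M is more luminous → Star 2.
L ratio = 10^(0.4 |ΔM|) = 10^0.202 = 1.594

Star 2 is more luminous, by a factor of 1.59.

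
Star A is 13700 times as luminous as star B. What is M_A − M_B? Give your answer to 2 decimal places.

M_A − M_B ≈ -10.34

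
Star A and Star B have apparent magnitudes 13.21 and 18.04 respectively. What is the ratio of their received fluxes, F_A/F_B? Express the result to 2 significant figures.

F_A/F_B ≈ 86

Δm = 13.21 − (18.04) = -4.83
Flux ratio = 10^(−0.4 Δm) = 10^(−0.4 × -4.83) = 10^1.932 = 85.51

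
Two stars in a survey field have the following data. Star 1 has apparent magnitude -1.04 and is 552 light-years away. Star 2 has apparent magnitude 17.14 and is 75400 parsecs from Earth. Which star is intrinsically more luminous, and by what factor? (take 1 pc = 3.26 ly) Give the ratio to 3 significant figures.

Star 1 is more luminous, by a factor of 94.3.

Star 1: d = 552 ly / 3.26 = 169.3 pc
Star 1: M = m − 5 log₁₀ d + 5 = -1.04 − 5·2.2287 + 5 = -7.184
Star 2: M = m − 5 log₁₀ d + 5 = 17.14 − 5·4.8774 + 5 = -2.247
ΔM = M_1 − M_2 = -7.184 − (-2.247) = -4.937; smaller M is more luminous → Star 1.
L ratio = 10^(0.4 |ΔM|) = 10^1.975 = 94.34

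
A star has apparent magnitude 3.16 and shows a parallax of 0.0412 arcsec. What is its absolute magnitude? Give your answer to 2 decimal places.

M ≈ 1.23

d = 1/p = 1/0.0412″ = 24.27 pc
5 log₁₀(d/10 pc) = 5 log₁₀(24.27) − 5 = 1.926
M = m − 5 log₁₀(d/10) = 3.16 − 1.926 = 1.234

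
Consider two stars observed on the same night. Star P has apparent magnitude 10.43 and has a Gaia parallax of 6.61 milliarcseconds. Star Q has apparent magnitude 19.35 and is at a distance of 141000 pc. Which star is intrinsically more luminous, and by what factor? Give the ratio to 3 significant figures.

Star Q is more luminous, by a factor of 235.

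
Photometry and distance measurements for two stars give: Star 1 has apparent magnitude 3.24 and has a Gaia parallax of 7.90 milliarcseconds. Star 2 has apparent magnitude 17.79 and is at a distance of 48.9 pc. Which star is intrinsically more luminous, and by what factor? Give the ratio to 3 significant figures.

Star 1: p = 7.90 mas = 7.90×10^-3″ → d = 1/p = 126.6 pc
Star 1: M = m − 5 log₁₀ d + 5 = 3.24 − 5·2.1024 + 5 = -2.272
Star 2: M = m − 5 log₁₀ d + 5 = 17.79 − 5·1.6893 + 5 = 14.343
ΔM = M_1 − M_2 = -2.272 − (14.343) = -16.615; smaller M is more luminous → Star 1.
L ratio = 10^(0.4 |ΔM|) = 10^6.646 = 4.427×10^6

Star 1 is more luminous, by a factor of 4.43×10^6.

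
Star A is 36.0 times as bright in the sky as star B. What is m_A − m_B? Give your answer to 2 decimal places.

m_A − m_B ≈ -3.89

Pogson: Δm = −2.5 log₁₀(ratio) = −2.5 log₁₀(36.0) = −2.5 × 1.5563 = -3.891
Star A is brighter, so it has the smaller magnitude: the difference is negative.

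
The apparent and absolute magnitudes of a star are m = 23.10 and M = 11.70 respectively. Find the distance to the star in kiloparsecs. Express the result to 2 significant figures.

d ≈ 1.9 kpc

Distance modulus: m − M = 23.10 − (11.70) = 11.400
m − M = 5 log₁₀ d − 5
log₁₀ d = (m − M)/5 + 1 = 3.2800
d = 10^3.2800 = 1905 pc
= 1.905 kpc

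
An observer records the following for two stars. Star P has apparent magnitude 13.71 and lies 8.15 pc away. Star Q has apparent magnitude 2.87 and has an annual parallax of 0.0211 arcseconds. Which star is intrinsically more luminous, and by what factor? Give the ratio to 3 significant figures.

Star Q is more luminous, by a factor of 733000.

Star P: M = m − 5 log₁₀ d + 5 = 13.71 − 5·0.9112 + 5 = 14.154
Star Q: d = 1/p = 1/0.0211″ = 47.39 pc
Star Q: M = m − 5 log₁₀ d + 5 = 2.87 − 5·1.6757 + 5 = -0.509
ΔM = M_P − M_Q = 14.154 − (-0.509) = 14.663; smaller M is more luminous → Star Q.
L ratio = 10^(0.4 |ΔM|) = 10^5.865 = 733000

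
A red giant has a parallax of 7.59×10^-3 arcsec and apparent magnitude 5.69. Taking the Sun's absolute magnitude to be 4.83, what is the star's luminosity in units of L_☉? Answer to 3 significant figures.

d = 1/p = 1/7.59×10^-3″ = 131.8 pc
M = m − 5 log₁₀ d + 5 = 5.69 − 5·2.1198 + 5 = 0.091
M − M_☉ = 0.091 − 4.83 = -4.739
L/L_☉ = 10^(−0.4 × -4.739) = 78.62

L/L_☉ ≈ 78.6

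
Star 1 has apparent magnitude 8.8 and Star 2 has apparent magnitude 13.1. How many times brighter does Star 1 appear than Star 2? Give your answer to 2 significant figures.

52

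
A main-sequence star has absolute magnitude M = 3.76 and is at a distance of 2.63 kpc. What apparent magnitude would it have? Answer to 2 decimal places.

d = 2.63 kpc = 2630 pc
m = M + 5 log₁₀ d − 5 = 3.76 + 5·3.4200 − 5 = 15.860

m ≈ 15.86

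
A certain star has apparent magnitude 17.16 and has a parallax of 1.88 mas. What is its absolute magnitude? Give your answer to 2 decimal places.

M ≈ 8.53

p = 1.88 mas = 1.88×10^-3″ → d = 1/p = 531.9 pc
5 log₁₀(d/10 pc) = 5 log₁₀(531.9) − 5 = 8.629
M = m − 5 log₁₀(d/10) = 17.16 − 8.629 = 8.531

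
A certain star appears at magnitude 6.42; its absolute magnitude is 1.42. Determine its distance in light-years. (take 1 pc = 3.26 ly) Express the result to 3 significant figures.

d ≈ 326 ly

Distance modulus: m − M = 6.42 − (1.42) = 5.000
m − M = 5 log₁₀ d − 5
log₁₀ d = (m − M)/5 + 1 = 2.0000
d = 10^2.0000 = 100.0 pc
= 326.0 ly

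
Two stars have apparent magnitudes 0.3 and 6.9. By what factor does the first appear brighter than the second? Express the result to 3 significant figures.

437

Δm = 0.3 − (6.9) = -6.6
Flux ratio = 10^(−0.4 Δm) = 10^(−0.4 × -6.6) = 10^2.640 = 436.5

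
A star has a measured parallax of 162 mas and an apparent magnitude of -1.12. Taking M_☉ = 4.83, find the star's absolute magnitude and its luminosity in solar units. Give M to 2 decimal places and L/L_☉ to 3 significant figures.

d = 1/p = 1000/162 mas = 6.173 pc
M = m − 5 log₁₀ d + 5 = -1.12 − 5·0.7905 + 5 = -0.072
M − M_☉ = -0.072 − 4.83 = -4.902
L/L_☉ = 10^(−0.4 × -4.902) = 91.41

M ≈ -0.07; L/L_☉ ≈ 91.4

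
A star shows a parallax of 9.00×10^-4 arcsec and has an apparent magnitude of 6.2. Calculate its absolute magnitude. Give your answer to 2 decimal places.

d = 1/p = 1/9.00×10^-4″ = 1111 pc
5 log₁₀(d/10 pc) = 5 log₁₀(1111) − 5 = 10.229
M = m − 5 log₁₀(d/10) = 6.2 − 10.229 = -4.029

M ≈ -4.03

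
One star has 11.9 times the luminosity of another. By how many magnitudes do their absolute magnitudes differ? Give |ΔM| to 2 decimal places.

|ΔM| ≈ 2.69

Pogson: ΔM = −2.5 log₁₀(ratio) = −2.5 log₁₀(11.9) = −2.5 × 1.0755 = -2.689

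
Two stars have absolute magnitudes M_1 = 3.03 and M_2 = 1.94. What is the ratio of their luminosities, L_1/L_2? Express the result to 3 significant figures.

L_1/L_2 ≈ 0.366

ΔM = M_1 − M_2 = 1.09
L_1/L_2 = 10^(−0.4 ΔM) = 10^-0.436 = 0.3664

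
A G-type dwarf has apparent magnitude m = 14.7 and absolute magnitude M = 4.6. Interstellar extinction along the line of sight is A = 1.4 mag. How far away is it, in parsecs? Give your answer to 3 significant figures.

d ≈ 550 pc

m − M = 5 log₁₀(d/10 pc) + A  ⇒  14.7 − (4.6) − 1.4 = 5 log₁₀(d/10)
8.700 = 5 log₁₀(d/10)
log₁₀ d = (m − M − A)/5 + 1 = 2.7400
d = 10^2.7400 = 549.5 pc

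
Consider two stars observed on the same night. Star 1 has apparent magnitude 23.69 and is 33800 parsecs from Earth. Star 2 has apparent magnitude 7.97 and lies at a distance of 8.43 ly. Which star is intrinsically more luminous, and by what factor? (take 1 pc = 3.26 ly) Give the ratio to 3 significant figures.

Star 1: M = m − 5 log₁₀ d + 5 = 23.69 − 5·4.5289 + 5 = 6.045
Star 2: d = 8.43 ly / 3.26 = 2.586 pc
Star 2: M = m − 5 log₁₀ d + 5 = 7.97 − 5·0.4126 + 5 = 10.907
ΔM = M_1 − M_2 = 6.045 − (10.907) = -4.862; smaller M is more luminous → Star 1.
L ratio = 10^(0.4 |ΔM|) = 10^1.945 = 88.03

Star 1 is more luminous, by a factor of 88.0.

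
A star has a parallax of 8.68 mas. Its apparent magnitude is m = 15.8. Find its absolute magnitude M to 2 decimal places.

M ≈ 10.49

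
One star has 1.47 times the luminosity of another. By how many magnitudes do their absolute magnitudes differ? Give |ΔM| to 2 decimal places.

|ΔM| ≈ 0.42

Pogson: ΔM = −2.5 log₁₀(ratio) = −2.5 log₁₀(1.47) = −2.5 × 0.1673 = -0.418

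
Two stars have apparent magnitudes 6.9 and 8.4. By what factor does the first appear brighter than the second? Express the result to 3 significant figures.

3.98

Δm = 6.9 − (8.4) = -1.5
Flux ratio = 10^(−0.4 Δm) = 10^(−0.4 × -1.5) = 10^0.600 = 3.981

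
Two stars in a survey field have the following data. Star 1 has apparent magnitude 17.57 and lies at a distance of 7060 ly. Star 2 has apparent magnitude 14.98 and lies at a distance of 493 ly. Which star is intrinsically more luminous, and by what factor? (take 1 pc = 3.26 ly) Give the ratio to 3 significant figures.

Star 1: d = 7060 ly / 3.26 = 2166 pc
Star 1: M = m − 5 log₁₀ d + 5 = 17.57 − 5·3.3356 + 5 = 5.892
Star 2: d = 493 ly / 3.26 = 151.2 pc
Star 2: M = m − 5 log₁₀ d + 5 = 14.98 − 5·2.1796 + 5 = 9.082
ΔM = M_1 − M_2 = 5.892 − (9.082) = -3.190; smaller M is more luminous → Star 1.
L ratio = 10^(0.4 |ΔM|) = 10^1.276 = 18.88

Star 1 is more luminous, by a factor of 18.9.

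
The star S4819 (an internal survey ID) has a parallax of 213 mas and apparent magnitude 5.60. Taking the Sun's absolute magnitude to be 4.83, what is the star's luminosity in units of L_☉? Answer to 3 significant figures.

d = 1/p = 1000/213 mas = 4.695 pc
M = m − 5 log₁₀ d + 5 = 5.60 − 5·0.6716 + 5 = 7.242
M − M_☉ = 7.242 − 4.83 = 2.412
L/L_☉ = 10^(−0.4 × 2.412) = 0.1085

L/L_☉ ≈ 0.108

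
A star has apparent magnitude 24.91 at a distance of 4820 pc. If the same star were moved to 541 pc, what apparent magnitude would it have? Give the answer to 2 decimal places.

m ≈ 20.16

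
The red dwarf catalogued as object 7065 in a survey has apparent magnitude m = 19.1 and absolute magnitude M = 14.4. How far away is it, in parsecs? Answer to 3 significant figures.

d ≈ 87.1 pc

Distance modulus: m − M = 19.1 − (14.4) = 4.700
m − M = 5 log₁₀ d − 5
log₁₀ d = (m − M)/5 + 1 = 1.9400
d = 10^1.9400 = 87.10 pc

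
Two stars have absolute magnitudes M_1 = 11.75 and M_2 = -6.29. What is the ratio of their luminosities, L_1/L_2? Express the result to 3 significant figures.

ΔM = M_1 − M_2 = 18.04
L_1/L_2 = 10^(−0.4 ΔM) = 10^-7.216 = 6.081×10^-8

L_1/L_2 ≈ 6.08×10^-8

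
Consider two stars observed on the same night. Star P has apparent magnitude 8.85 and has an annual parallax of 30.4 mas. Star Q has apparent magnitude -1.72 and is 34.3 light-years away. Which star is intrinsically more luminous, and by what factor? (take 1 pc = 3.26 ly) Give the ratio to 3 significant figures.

Star P: p = 30.4 mas = 0.0304″ → d = 1/p = 32.89 pc
Star P: M = m − 5 log₁₀ d + 5 = 8.85 − 5·1.5171 + 5 = 6.264
Star Q: d = 34.3 ly / 3.26 = 10.52 pc
Star Q: M = m − 5 log₁₀ d + 5 = -1.72 − 5·1.0221 + 5 = -1.830
ΔM = M_P − M_Q = 6.264 − (-1.830) = 8.095; smaller M is more luminous → Star Q.
L ratio = 10^(0.4 |ΔM|) = 10^3.238 = 1729

Star Q is more luminous, by a factor of 1730.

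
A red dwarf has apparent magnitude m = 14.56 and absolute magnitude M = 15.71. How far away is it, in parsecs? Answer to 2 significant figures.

d ≈ 5.9 pc

Distance modulus: m − M = 14.56 − (15.71) = -1.150
m − M = 5 log₁₀ d − 5
log₁₀ d = (m − M)/5 + 1 = 0.7700
d = 10^0.7700 = 5.888 pc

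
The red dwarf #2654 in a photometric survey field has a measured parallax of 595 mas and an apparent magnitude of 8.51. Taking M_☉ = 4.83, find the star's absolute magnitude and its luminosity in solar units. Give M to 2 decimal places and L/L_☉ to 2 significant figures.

M ≈ 12.38; L/L_☉ ≈ 9.5×10^-4

d = 1/p = 1000/595 mas = 1.681 pc
M = m − 5 log₁₀ d + 5 = 8.51 − 5·0.2255 + 5 = 12.383
M − M_☉ = 12.383 − 4.83 = 7.553
L/L_☉ = 10^(−0.4 × 7.553) = 9.527×10^-4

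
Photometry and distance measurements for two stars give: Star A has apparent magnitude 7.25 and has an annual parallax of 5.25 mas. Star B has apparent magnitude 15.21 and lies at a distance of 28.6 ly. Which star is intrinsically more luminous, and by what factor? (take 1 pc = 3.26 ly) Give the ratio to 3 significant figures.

Star A is more luminous, by a factor of 720000.

Star A: p = 5.25 mas = 5.25×10^-3″ → d = 1/p = 190.5 pc
Star A: M = m − 5 log₁₀ d + 5 = 7.25 − 5·2.2798 + 5 = 0.851
Star B: d = 28.6 ly / 3.26 = 8.773 pc
Star B: M = m − 5 log₁₀ d + 5 = 15.21 − 5·0.9431 + 5 = 15.494
ΔM = M_A − M_B = 0.851 − (15.494) = -14.643; smaller M is more luminous → Star A.
L ratio = 10^(0.4 |ΔM|) = 10^5.857 = 720100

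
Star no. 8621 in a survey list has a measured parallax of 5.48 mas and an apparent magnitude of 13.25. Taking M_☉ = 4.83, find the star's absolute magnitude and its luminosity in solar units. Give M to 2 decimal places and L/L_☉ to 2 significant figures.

d = 1/p = 1000/5.48 mas = 182.5 pc
M = m − 5 log₁₀ d + 5 = 13.25 − 5·2.2612 + 5 = 6.944
M − M_☉ = 6.944 − 4.83 = 2.114
L/L_☉ = 10^(−0.4 × 2.114) = 0.1427

M ≈ 6.94; L/L_☉ ≈ 0.14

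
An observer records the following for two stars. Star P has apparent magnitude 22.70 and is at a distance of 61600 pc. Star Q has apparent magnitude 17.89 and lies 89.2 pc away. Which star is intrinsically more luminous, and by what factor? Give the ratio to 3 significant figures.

Star P: M = m − 5 log₁₀ d + 5 = 22.70 − 5·4.7896 + 5 = 3.752
Star Q: M = m − 5 log₁₀ d + 5 = 17.89 − 5·1.9504 + 5 = 13.138
ΔM = M_P − M_Q = 3.752 − (13.138) = -9.386; smaller M is more luminous → Star P.
L ratio = 10^(0.4 |ΔM|) = 10^3.754 = 5681

Star P is more luminous, by a factor of 5680.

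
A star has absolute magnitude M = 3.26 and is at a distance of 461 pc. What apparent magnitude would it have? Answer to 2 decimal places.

m = M + 5 log₁₀ d − 5 = 3.26 + 5·2.6637 − 5 = 11.579

m ≈ 11.58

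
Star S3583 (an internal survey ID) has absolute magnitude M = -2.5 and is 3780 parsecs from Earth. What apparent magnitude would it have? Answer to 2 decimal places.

m ≈ 10.39

m = M + 5 log₁₀ d − 5 = -2.5 + 5·3.5775 − 5 = 10.387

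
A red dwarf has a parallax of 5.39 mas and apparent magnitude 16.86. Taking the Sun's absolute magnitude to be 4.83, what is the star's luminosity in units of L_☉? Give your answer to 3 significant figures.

L/L_☉ ≈ 5.31×10^-3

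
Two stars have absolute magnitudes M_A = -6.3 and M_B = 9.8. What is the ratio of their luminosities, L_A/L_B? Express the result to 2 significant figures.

L_A/L_B ≈ 2.8×10^6

ΔM = M_A − M_B = -16.1
L_A/L_B = 10^(−0.4 ΔM) = 10^6.440 = 2.754×10^6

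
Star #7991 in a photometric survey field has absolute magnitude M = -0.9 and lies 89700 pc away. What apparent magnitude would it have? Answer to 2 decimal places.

m = M + 5 log₁₀ d − 5 = -0.9 + 5·4.9528 − 5 = 18.864

m ≈ 18.86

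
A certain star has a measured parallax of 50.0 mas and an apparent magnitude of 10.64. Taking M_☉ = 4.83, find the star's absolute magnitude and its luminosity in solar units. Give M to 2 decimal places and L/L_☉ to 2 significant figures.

d = 1/p = 1000/50.0 mas = 20.00 pc
M = m − 5 log₁₀ d + 5 = 10.64 − 5·1.3010 + 5 = 9.135
M − M_☉ = 9.135 − 4.83 = 4.305
L/L_☉ = 10^(−0.4 × 4.305) = 0.01897

M ≈ 9.13; L/L_☉ ≈ 0.019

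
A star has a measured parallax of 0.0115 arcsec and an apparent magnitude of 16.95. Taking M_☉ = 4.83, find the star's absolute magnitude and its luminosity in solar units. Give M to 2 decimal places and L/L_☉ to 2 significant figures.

M ≈ 12.25; L/L_☉ ≈ 1.1×10^-3

d = 1/p = 1/0.0115″ = 86.96 pc
M = m − 5 log₁₀ d + 5 = 16.95 − 5·1.9393 + 5 = 12.253
M − M_☉ = 12.253 − 4.83 = 7.423
L/L_☉ = 10^(−0.4 × 7.423) = 1.073×10^-3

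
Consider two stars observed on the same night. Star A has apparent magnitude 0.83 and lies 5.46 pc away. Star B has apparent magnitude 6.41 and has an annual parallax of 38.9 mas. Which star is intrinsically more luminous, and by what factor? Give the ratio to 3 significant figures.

Star A: M = m − 5 log₁₀ d + 5 = 0.83 − 5·0.7372 + 5 = 2.144
Star B: p = 38.9 mas = 0.0389″ → d = 1/p = 25.71 pc
Star B: M = m − 5 log₁₀ d + 5 = 6.41 − 5·1.4101 + 5 = 4.360
ΔM = M_A − M_B = 2.144 − (4.360) = -2.216; smaller M is more luminous → Star A.
L ratio = 10^(0.4 |ΔM|) = 10^0.886 = 7.696

Star A is more luminous, by a factor of 7.70.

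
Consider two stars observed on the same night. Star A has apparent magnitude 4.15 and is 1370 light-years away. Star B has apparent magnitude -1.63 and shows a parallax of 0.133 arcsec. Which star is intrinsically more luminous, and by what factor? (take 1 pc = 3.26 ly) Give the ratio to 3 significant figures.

Star A: d = 1370 ly / 3.26 = 420.2 pc
Star A: M = m − 5 log₁₀ d + 5 = 4.15 − 5·2.6235 + 5 = -3.968
Star B: d = 1/p = 1/0.133″ = 7.519 pc
Star B: M = m − 5 log₁₀ d + 5 = -1.63 − 5·0.8761 + 5 = -1.011
ΔM = M_A − M_B = -3.968 − (-1.011) = -2.957; smaller M is more luminous → Star A.
L ratio = 10^(0.4 |ΔM|) = 10^1.183 = 15.23

Star A is more luminous, by a factor of 15.2.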